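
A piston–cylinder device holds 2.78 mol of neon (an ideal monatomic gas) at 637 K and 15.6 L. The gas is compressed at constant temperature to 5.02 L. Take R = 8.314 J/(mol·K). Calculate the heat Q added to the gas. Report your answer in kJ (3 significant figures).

Isothermal ⇒ ΔU = 0, so Q = W = nRT ln(V₂/V₁).
Q = (2.78)(8.314)(637) ln(5.02/15.6) = 14723 × -1.134 = -16693 J.

Q ≈ -16.7 kJ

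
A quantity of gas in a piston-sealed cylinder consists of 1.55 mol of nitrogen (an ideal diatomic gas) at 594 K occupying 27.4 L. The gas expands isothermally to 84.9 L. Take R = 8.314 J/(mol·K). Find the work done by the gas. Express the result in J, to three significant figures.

W ≈ 8660 J

Isothermal: W = nRT ln(V₂/V₁).
W = (1.55)(8.314)(594) × ln(84.9/27.4)
  = 7655 × 1.131
W_by_gas = 8657 J.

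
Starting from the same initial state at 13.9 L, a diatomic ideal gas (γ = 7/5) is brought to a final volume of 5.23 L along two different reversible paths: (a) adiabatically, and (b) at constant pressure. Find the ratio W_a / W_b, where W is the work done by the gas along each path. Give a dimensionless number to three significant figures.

W_a / W_b ≈ 1.92

Path (a) adiabatic: W = P₁V₁(1 − (V₁/V₂)^(γ−1))/(γ−1) → W_a/(P₁V₁) = -1.196.
Path (b) isobaric: W = P₁(V₂ − V₁) → W_b/(P₁V₁) = -0.6237.
W_a / W_b = -1.196 / -0.6237 = 1.918.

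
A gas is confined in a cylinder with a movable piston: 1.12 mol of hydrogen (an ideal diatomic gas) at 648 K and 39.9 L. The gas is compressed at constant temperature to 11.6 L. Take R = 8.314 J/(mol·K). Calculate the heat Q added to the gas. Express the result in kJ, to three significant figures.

Isothermal ⇒ ΔU = 0, so Q = W = nRT ln(V₂/V₁).
Q = (1.12)(8.314)(648) ln(11.6/39.9) = 6034 × -1.235 = -7454 J.

Q ≈ -7.45 kJ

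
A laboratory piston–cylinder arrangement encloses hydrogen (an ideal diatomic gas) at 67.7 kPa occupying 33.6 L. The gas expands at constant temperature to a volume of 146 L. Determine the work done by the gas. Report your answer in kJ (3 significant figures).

Isothermal: W = nRT ln(V₂/V₁) = P₁V₁ ln(V₂/V₁).
P₁V₁ = (67.7 kPa)(33.6 L) = 2275 J.
W = 2275 × ln(146/33.6) = 2275 × 1.469
W_by_gas = 3342 J.

W ≈ 3.34 kJ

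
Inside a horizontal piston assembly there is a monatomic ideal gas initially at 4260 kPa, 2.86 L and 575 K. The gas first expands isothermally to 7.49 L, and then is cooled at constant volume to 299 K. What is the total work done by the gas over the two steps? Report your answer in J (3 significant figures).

W_total ≈ 11700 J

Step 1 (isothermal): W = P₁V₁ ln(V₂/V₁) = (12184) ln(7.49/2.86) = 11730 J.
Step 2 (isochoric): W = 0 (constant volume).
W_total = 11730 + 0 = 11730 J.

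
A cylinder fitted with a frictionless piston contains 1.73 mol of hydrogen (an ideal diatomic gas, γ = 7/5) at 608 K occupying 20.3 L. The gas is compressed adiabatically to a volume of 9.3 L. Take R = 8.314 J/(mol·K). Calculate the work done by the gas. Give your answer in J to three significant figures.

W ≈ -8010 J

Adiabatic: TV^(γ−1) = const with γ = 7/5.
T₂ = T₁ (V₁/V₂)^(γ−1) = 608 × (20.3/9.3)^0.4 = 608 × 1.366 = 830.8 K.
W_by = nCᵥ(T₁ − T₂) = (1.73)(20.79)(608 − 830.8) = -8012 J.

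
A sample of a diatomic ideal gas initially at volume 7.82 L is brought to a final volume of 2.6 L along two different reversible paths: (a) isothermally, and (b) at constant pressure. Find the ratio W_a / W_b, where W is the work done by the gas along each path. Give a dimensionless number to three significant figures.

Path (a) isothermal: W = P₁V₁ ln(V₂/V₁) → W_a/(P₁V₁) = -1.101.
Path (b) isobaric: W = P₁(V₂ − V₁) → W_b/(P₁V₁) = -0.6675.
W_a / W_b = -1.101 / -0.6675 = 1.65.

W_a / W_b ≈ 1.65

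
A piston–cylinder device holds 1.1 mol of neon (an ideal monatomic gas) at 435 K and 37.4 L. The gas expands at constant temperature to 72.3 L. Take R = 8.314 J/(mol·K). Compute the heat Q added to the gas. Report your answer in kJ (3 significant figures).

Isothermal ⇒ ΔU = 0, so Q = W = nRT ln(V₂/V₁).
Q = (1.1)(8.314)(435) ln(72.3/37.4) = 3978 × 0.6592 = 2622 J.

Q ≈ 2.62 kJ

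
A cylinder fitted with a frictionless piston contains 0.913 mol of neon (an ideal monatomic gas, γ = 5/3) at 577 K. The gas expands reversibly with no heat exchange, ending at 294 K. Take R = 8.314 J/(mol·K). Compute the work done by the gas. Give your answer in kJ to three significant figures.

W ≈ 3.22 kJ

Adiabatic ⇒ Q = 0, so W_by = −ΔU = nCᵥ(T₁ − T₂).
Cᵥ = 3R/2 = 12.47 J/(mol·K).
W = (0.913)(12.47)(577 − 294) = 3222 J.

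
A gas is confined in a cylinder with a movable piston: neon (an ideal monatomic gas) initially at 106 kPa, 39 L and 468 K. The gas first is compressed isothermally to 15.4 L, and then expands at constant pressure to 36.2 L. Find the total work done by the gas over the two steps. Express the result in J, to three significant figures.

Step 1 (isothermal): W = P₁V₁ ln(V₂/V₁) = (4134) ln(15.4/39) = -3841 J.
After step 1: P = 268.4 kPa, V = 15.4 L, T = 468 K.
Step 2 (isobaric): W = PΔV = (268.4 kPa)(36.2 − 15.4 L) = 5584 J.
W_total = -3841 + 5584 = 1742 J.

W_total ≈ 1740 J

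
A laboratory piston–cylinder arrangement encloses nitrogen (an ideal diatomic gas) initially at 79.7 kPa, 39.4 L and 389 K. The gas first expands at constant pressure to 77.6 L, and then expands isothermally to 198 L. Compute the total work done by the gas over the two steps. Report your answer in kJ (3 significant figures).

Step 1 (isobaric): W = PΔV = (79.7 kPa)(77.6 − 39.4 L) = 3045 J.
After step 1: P = 79.7 kPa, V = 77.6 L, T = 766.2 K.
Step 2 (isothermal): W = P₁V₁ ln(V₂/V₁) = (6185) ln(198/77.6) = 5793 J.
W_total = 3045 + 5793 = 8838 J.

W_total ≈ 8.84 kJ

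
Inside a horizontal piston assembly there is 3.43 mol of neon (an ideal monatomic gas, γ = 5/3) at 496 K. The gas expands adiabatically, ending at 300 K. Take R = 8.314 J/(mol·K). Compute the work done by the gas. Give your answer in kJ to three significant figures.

Adiabatic ⇒ Q = 0, so W_by = −ΔU = nCᵥ(T₁ − T₂).
Cᵥ = 3R/2 = 12.47 J/(mol·K).
W = (3.43)(12.47)(496 − 300) = 8384 J.

W ≈ 8.38 kJ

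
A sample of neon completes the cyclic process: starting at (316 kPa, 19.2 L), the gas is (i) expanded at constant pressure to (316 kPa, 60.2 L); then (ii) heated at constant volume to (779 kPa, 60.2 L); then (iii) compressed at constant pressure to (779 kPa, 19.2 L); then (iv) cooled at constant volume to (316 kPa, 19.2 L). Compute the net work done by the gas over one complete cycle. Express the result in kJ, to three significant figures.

Constant-volume legs do no work.
W(i) = (316)(60.2 − 19.2) = 12956 J; W(iii) = (779)(19.2 − 60.2) = -31939 J.
W_net = 12956 − 31939 = -18983 J (the counter-clockwise enclosed area).

W_net ≈ -19.0 kJ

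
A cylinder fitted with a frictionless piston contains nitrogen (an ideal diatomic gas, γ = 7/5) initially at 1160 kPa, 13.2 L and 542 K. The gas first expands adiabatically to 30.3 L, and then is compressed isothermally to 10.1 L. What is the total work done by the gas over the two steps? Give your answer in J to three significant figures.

W_total ≈ -1240 J

Step 1 (adiabatic): W = (P₁V₁ − P₂V₂)/(γ−1) = (15312 − 10982)/0.4 = 10825 J.
After step 1: P = 362.4 kPa, V = 30.3 L, T = 388.7 K.
Step 2 (isothermal): W = P₁V₁ ln(V₂/V₁) = (10982) ln(10.1/30.3) = -12065 J.
W_total = 10825 − 12065 = -1240 J.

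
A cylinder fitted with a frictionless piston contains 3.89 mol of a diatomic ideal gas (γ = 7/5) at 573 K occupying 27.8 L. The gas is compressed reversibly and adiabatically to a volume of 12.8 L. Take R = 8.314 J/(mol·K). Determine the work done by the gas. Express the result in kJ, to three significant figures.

Adiabatic: TV^(γ−1) = const with γ = 7/5.
T₂ = T₁ (V₁/V₂)^(γ−1) = 573 × (27.8/12.8)^0.4 = 573 × 1.364 = 781.4 K.
W_by = nCᵥ(T₁ − T₂) = (3.89)(20.79)(573 − 781.4) = -16852 J.

W ≈ -16.9 kJ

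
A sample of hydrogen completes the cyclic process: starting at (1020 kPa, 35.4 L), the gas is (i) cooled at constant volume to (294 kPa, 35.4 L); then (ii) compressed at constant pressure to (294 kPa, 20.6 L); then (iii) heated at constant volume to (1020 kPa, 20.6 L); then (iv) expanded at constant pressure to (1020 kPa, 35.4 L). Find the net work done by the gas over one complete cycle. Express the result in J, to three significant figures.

Constant-volume legs do no work.
W(ii) = (294)(20.6 − 35.4) = -4351 J; W(iv) = (1020)(35.4 − 20.6) = 15096 J.
W_net = -4351 + 15096 = 10745 J (the clockwise enclosed area).

W_net ≈ 10700 J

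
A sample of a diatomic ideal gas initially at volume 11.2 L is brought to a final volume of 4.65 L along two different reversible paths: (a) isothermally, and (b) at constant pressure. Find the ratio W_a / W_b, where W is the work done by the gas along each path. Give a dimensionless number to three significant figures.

W_a / W_b ≈ 1.50

Path (a) isothermal: W = P₁V₁ ln(V₂/V₁) → W_a/(P₁V₁) = -0.879.
Path (b) isobaric: W = P₁(V₂ − V₁) → W_b/(P₁V₁) = -0.5848.
W_a / W_b = -0.879 / -0.5848 = 1.503.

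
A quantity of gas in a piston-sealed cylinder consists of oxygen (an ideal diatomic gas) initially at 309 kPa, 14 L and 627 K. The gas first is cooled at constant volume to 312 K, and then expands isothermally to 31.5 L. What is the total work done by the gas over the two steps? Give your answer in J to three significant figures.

W_total ≈ 1750 J

Step 1 (isochoric): W = 0 (constant volume).
After step 1: P = 153.8 kPa (V unchanged).
Step 2 (isothermal): W = P₁V₁ ln(V₂/V₁) = (2153) ln(31.5/14) = 1746 J.
W_total = 0 + 1746 = 1746 J.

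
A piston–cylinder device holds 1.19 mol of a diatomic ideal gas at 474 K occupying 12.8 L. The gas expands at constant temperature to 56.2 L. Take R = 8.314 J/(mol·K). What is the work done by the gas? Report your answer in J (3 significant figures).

Isothermal: W = nRT ln(V₂/V₁).
W = (1.19)(8.314)(474) × ln(56.2/12.8)
  = 4690 × 1.479
W_by_gas = 6938 J.

W ≈ 6940 J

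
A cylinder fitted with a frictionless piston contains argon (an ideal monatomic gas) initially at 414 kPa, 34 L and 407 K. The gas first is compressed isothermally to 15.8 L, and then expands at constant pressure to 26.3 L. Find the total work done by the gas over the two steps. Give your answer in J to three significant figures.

W_total ≈ -1430 J

Step 1 (isothermal): W = P₁V₁ ln(V₂/V₁) = (14076) ln(15.8/34) = -10787 J.
After step 1: P = 890.9 kPa, V = 15.8 L, T = 407 K.
Step 2 (isobaric): W = PΔV = (890.9 kPa)(26.3 − 15.8 L) = 9354 J.
W_total = -10787 + 9354 = -1433 J.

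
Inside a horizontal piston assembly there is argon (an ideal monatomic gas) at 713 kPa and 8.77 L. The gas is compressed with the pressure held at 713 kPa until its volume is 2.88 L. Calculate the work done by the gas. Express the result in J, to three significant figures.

Isobaric: W = P ΔV.
W = (713 kPa)(2.88 − 8.77 L) = (713)(-5.89) = -4200 J.

W ≈ -4200 J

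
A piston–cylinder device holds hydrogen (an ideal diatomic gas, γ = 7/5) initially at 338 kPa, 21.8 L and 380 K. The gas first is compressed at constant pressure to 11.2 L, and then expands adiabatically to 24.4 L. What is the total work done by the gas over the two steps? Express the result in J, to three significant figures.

W_total ≈ -1050 J

Step 1 (isobaric): W = PΔV = (338 kPa)(11.2 − 21.8 L) = -3583 J.
After step 1: P = 338 kPa, V = 11.2 L, T = 195.2 K.
Step 2 (adiabatic): W = (P₁V₁ − P₂V₂)/(γ−1) = (3786 − 2772)/0.4 = 2533 J.
W_total = -3583 + 2533 = -1050 J.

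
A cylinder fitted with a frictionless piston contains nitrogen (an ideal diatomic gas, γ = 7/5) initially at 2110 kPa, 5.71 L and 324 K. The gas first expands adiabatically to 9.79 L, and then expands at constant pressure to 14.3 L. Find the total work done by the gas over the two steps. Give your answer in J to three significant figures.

W_total ≈ 10300 J

Step 1 (adiabatic): W = (P₁V₁ − P₂V₂)/(γ−1) = (12048 − 9711)/0.4 = 5843 J.
After step 1: P = 991.9 kPa, V = 9.79 L, T = 261.1 K.
Step 2 (isobaric): W = PΔV = (991.9 kPa)(14.3 − 9.79 L) = 4474 J.
W_total = 5843 + 4474 = 10317 J.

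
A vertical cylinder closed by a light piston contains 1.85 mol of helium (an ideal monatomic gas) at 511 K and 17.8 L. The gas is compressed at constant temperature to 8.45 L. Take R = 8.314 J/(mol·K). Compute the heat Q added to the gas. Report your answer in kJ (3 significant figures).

Q ≈ -5.86 kJ

Isothermal ⇒ ΔU = 0, so Q = W = nRT ln(V₂/V₁).
Q = (1.85)(8.314)(511) ln(8.45/17.8) = 7860 × -0.745 = -5856 J.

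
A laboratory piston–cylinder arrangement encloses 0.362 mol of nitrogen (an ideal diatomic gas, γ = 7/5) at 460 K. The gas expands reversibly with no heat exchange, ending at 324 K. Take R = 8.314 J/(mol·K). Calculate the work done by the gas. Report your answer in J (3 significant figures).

Adiabatic ⇒ Q = 0, so W_by = −ΔU = nCᵥ(T₁ − T₂).
Cᵥ = 5R/2 = 20.79 J/(mol·K).
W = (0.362)(20.79)(460 − 324) = 1023 J.

W ≈ 1020 J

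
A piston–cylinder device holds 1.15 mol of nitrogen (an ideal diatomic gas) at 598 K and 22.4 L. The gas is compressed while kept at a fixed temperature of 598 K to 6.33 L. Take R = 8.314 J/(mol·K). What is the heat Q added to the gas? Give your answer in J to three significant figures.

Q ≈ -7230 J

Isothermal ⇒ ΔU = 0, so Q = W = nRT ln(V₂/V₁).
Q = (1.15)(8.314)(598) ln(6.33/22.4) = 5718 × -1.264 = -7226 J.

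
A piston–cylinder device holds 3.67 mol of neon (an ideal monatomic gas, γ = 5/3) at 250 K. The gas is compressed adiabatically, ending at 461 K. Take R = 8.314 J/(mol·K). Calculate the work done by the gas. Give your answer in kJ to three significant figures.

W ≈ -9.66 kJ

Adiabatic ⇒ Q = 0, so W_by = −ΔU = nCᵥ(T₁ − T₂).
Cᵥ = 3R/2 = 12.47 J/(mol·K).
W = (3.67)(12.47)(250 − 461) = -9657 J.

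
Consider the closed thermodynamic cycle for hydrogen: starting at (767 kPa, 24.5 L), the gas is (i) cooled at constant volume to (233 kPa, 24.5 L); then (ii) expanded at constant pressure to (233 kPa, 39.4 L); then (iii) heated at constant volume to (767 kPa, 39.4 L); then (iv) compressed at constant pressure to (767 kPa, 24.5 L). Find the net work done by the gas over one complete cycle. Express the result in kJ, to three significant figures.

W_net ≈ -7.96 kJ

Constant-volume legs do no work.
W(ii) = (233)(39.4 − 24.5) = 3472 J; W(iv) = (767)(24.5 − 39.4) = -11428 J.
W_net = 3472 − 11428 = -7957 J (the counter-clockwise enclosed area).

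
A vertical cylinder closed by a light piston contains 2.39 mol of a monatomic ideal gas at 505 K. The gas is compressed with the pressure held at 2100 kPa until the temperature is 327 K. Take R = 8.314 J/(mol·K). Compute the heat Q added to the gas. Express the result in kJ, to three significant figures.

Q ≈ -8.84 kJ

Isobaric: W = nRΔT = (2.39)(8.314)(-178) = -3537 J.
ΔU = nCᵥΔT with Cᵥ = 3R/2: ΔU = (2.39)(12.47)(-178) = -5305 J.
Q = ΔU + W = -5305 − 3537 = -8842 J.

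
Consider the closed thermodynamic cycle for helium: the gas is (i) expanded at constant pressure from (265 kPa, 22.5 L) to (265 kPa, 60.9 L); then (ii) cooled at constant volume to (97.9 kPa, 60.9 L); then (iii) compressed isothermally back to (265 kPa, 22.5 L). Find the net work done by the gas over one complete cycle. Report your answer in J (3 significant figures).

W_net ≈ 4240 J

Leg (i): W = PΔV = (265)(60.9 − 22.5) = 10176 J.
Leg (ii): W = 0.
Leg (iii): W = PᵢVᵢ ln(V_f/Vᵢ) = (5962) ln(22.5/60.9) = -5937 J.
W_net = 10176 − 5937 = 4239 J.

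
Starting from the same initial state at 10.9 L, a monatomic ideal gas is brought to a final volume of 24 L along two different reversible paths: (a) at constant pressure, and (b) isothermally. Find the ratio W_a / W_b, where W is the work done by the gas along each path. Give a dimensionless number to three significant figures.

Path (a) isobaric: W = P₁(V₂ − V₁) → W_a/(P₁V₁) = 1.202.
Path (b) isothermal: W = P₁V₁ ln(V₂/V₁) → W_b/(P₁V₁) = 0.7893.
W_a / W_b = 1.202 / 0.7893 = 1.523.

W_a / W_b ≈ 1.52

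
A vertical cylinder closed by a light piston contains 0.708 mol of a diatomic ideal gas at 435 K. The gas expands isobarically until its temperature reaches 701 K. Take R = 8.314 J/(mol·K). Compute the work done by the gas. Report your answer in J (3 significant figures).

W ≈ 1570 J

Isobaric: W = P ΔV = nR ΔT.
W = (0.708)(8.314)(701 − 435) = 1566 J.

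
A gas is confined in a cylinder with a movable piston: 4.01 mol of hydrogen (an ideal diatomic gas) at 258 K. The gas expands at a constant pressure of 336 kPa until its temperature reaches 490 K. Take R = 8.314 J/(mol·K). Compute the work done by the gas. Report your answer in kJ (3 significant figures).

W ≈ 7.73 kJ

Isobaric: W = P ΔV = nR ΔT.
W = (4.01)(8.314)(490 − 258) = 7735 J.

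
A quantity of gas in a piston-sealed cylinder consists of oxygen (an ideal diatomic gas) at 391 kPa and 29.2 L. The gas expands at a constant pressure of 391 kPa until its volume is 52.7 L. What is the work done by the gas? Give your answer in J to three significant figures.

W ≈ 9190 J

Isobaric: W = P ΔV.
W = (391 kPa)(52.7 − 29.2 L) = (391)(23.5) = 9189 J.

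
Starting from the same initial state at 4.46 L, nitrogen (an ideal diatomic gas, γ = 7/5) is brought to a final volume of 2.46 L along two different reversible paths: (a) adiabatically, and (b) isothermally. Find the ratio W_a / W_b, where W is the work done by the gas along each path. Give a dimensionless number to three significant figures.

W_a / W_b ≈ 1.13

Path (a) adiabatic: W = P₁V₁(1 − (V₁/V₂)^(γ−1))/(γ−1) → W_a/(P₁V₁) = -0.6718.
Path (b) isothermal: W = P₁V₁ ln(V₂/V₁) → W_b/(P₁V₁) = -0.595.
W_a / W_b = -0.6718 / -0.595 = 1.129.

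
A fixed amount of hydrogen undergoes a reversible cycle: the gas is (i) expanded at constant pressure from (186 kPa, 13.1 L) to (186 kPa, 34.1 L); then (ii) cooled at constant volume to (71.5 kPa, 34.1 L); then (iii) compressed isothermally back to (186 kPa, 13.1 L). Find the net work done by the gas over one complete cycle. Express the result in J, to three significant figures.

Leg (i): W = PΔV = (186)(34.1 − 13.1) = 3906 J.
Leg (ii): W = 0.
Leg (iii): W = PᵢVᵢ ln(V_f/Vᵢ) = (2438) ln(13.1/34.1) = -2333 J.
W_net = 3906 − 2333 = 1573 J.

W_net ≈ 1570 J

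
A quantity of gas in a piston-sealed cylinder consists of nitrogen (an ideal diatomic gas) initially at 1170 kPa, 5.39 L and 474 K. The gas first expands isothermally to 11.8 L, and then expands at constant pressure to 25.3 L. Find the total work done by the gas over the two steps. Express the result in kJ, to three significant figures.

W_total ≈ 12.2 kJ

Step 1 (isothermal): W = P₁V₁ ln(V₂/V₁) = (6306) ln(11.8/5.39) = 4941 J.
After step 1: P = 534.4 kPa, V = 11.8 L, T = 474 K.
Step 2 (isobaric): W = PΔV = (534.4 kPa)(25.3 − 11.8 L) = 7215 J.
W_total = 4941 + 7215 = 12156 J.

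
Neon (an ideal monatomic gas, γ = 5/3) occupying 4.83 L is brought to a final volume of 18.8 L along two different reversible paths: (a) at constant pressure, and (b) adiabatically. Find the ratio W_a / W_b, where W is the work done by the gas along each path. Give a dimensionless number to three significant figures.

W_a / W_b ≈ 3.24

Path (a) isobaric: W = P₁(V₂ − V₁) → W_a/(P₁V₁) = 2.892.
Path (b) adiabatic: W = P₁V₁(1 − (V₁/V₂)^(γ−1))/(γ−1) → W_b/(P₁V₁) = 0.8938.
W_a / W_b = 2.892 / 0.8938 = 3.236.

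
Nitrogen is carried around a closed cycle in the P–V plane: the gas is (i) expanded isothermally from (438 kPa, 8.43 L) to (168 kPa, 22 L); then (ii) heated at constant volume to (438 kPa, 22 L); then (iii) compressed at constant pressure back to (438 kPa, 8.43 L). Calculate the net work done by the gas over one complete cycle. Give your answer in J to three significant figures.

Leg (i): W = PᵢVᵢ ln(V_f/Vᵢ) = (3692) ln(22/8.43) = 3542 J.
Leg (ii): W = 0.
Leg (iii): W = PΔV = (438)(8.43 − 22) = -5944 J.
W_net = 3542 − 5944 = -2402 J.

W_net ≈ -2400 J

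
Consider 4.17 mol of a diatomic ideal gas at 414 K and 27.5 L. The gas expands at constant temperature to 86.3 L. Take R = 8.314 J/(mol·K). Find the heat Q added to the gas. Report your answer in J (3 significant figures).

Isothermal ⇒ ΔU = 0, so Q = W = nRT ln(V₂/V₁).
Q = (4.17)(8.314)(414) ln(86.3/27.5) = 14353 × 1.144 = 16415 J.

Q ≈ 16400 J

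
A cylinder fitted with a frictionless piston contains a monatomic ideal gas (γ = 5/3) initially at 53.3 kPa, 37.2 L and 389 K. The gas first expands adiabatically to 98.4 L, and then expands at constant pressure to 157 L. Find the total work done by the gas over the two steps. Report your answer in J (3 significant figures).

W_total ≈ 2040 J

Step 1 (adiabatic): W = (P₁V₁ − P₂V₂)/(γ−1) = (1983 − 1037)/0.667 = 1419 J.
After step 1: P = 10.54 kPa, V = 98.4 L, T = 203.4 K.
Step 2 (isobaric): W = PΔV = (10.54 kPa)(157 − 98.4 L) = 617.4 J.
W_total = 1419 + 617.4 = 2037 J.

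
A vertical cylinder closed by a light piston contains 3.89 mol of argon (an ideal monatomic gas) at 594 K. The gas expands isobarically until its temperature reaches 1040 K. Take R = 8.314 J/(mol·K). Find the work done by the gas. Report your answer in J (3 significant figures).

Isobaric: W = P ΔV = nR ΔT.
W = (3.89)(8.314)(1040 − 594) = 14424 J.

W ≈ 14400 J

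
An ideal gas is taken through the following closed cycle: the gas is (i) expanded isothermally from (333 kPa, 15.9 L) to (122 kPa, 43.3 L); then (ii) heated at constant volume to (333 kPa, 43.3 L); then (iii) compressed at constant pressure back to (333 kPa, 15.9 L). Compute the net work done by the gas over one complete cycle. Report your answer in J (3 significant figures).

Leg (i): W = PᵢVᵢ ln(V_f/Vᵢ) = (5295) ln(43.3/15.9) = 5304 J.
Leg (ii): W = 0.
Leg (iii): W = PΔV = (333)(15.9 − 43.3) = -9124 J.
W_net = 5304 − 9124 = -3820 J.

W_net ≈ -3820 J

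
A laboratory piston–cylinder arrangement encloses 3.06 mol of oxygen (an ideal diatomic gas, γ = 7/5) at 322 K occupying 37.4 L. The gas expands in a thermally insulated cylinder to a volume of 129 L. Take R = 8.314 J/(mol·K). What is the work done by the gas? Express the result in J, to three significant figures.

W ≈ 8000 J

Adiabatic: TV^(γ−1) = const with γ = 7/5.
T₂ = T₁ (V₁/V₂)^(γ−1) = 322 × (37.4/129)^0.4 = 322 × 0.6094 = 196.2 K.
W_by = nCᵥ(T₁ − T₂) = (3.06)(20.79)(322 − 196.2) = 7999 J.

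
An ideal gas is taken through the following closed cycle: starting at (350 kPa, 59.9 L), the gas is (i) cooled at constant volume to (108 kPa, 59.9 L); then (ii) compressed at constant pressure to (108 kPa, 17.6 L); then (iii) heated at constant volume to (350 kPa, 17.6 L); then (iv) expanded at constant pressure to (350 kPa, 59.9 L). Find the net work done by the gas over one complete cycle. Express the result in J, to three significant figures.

W_net ≈ 10200 J

Constant-volume legs do no work.
W(ii) = (108)(17.6 − 59.9) = -4568 J; W(iv) = (350)(59.9 − 17.6) = 14805 J.
W_net = -4568 + 14805 = 10237 J (the clockwise enclosed area).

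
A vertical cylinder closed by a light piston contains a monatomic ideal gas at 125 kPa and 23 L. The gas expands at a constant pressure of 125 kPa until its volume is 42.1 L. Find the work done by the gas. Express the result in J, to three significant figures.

W ≈ 2390 J

Isobaric: W = P ΔV.
W = (125 kPa)(42.1 − 23 L) = (125)(19.1) = 2388 J.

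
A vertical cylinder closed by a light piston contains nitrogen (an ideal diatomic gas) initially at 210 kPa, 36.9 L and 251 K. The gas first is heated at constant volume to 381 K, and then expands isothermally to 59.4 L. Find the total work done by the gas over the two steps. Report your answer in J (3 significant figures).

W_total ≈ 5600 J

Step 1 (isochoric): W = 0 (constant volume).
After step 1: P = 318.8 kPa (V unchanged).
Step 2 (isothermal): W = P₁V₁ ln(V₂/V₁) = (11762) ln(59.4/36.9) = 5600 J.
W_total = 0 + 5600 = 5600 J.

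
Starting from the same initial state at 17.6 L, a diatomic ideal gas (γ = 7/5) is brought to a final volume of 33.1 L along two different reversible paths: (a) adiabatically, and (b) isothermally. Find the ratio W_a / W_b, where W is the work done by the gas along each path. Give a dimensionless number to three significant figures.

Path (a) adiabatic: W = P₁V₁(1 − (V₁/V₂)^(γ−1))/(γ−1) → W_a/(P₁V₁) = 0.5582.
Path (b) isothermal: W = P₁V₁ ln(V₂/V₁) → W_b/(P₁V₁) = 0.6316.
W_a / W_b = 0.5582 / 0.6316 = 0.8837.

W_a / W_b ≈ 0.884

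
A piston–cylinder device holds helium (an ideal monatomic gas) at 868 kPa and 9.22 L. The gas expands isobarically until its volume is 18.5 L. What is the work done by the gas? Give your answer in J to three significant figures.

W ≈ 8060 J

Isobaric: W = P ΔV.
W = (868 kPa)(18.5 − 9.22 L) = (868)(9.28) = 8055 J.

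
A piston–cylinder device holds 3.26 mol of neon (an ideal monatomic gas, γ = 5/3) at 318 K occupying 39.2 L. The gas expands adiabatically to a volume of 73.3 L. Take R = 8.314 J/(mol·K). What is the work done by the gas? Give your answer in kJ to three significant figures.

W ≈ 4.41 kJ

Adiabatic: TV^(γ−1) = const with γ = 5/3.
T₂ = T₁ (V₁/V₂)^(γ−1) = 318 × (39.2/73.3)^0.667 = 318 × 0.6589 = 209.5 K.
W_by = nCᵥ(T₁ − T₂) = (3.26)(12.47)(318 − 209.5) = 4411 J.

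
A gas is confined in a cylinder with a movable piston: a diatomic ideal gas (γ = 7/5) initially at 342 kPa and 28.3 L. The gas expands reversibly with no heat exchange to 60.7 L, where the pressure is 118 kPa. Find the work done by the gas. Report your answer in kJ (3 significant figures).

Adiabatic: W = (P₁V₁ − P₂V₂)/(γ − 1) with γ = 7/5.
P₁V₁ = 9679 J, P₂V₂ = 7163 J.
W = (9679 − 7163) / 0.4 = 6290 J.

W ≈ 6.29 kJ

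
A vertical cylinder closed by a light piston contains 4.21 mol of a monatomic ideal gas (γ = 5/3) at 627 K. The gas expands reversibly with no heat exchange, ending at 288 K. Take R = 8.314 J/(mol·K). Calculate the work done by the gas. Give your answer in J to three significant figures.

Adiabatic ⇒ Q = 0, so W_by = −ΔU = nCᵥ(T₁ − T₂).
Cᵥ = 3R/2 = 12.47 J/(mol·K).
W = (4.21)(12.47)(627 − 288) = 17798 J.

W ≈ 17800 J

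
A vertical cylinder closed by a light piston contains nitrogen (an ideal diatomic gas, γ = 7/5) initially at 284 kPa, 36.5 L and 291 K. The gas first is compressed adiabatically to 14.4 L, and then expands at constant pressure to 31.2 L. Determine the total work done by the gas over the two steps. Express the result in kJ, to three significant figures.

Step 1 (adiabatic): W = (P₁V₁ − P₂V₂)/(γ−1) = (10366 − 15038)/0.4 = -11679 J.
After step 1: P = 1044 kPa, V = 14.4 L, T = 422.1 K.
Step 2 (isobaric): W = PΔV = (1044 kPa)(31.2 − 14.4 L) = 17544 J.
W_total = -11679 + 17544 = 5865 J.

W_total ≈ 5.86 kJ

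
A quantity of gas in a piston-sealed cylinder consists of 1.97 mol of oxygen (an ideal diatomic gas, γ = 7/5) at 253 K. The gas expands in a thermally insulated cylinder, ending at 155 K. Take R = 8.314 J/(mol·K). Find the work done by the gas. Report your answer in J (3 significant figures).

W ≈ 4010 J

Adiabatic ⇒ Q = 0, so W_by = −ΔU = nCᵥ(T₁ − T₂).
Cᵥ = 5R/2 = 20.79 J/(mol·K).
W = (1.97)(20.79)(253 − 155) = 4013 J.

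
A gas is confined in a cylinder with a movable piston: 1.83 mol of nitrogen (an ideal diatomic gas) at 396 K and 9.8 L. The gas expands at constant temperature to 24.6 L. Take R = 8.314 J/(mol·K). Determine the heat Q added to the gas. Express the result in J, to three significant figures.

Isothermal ⇒ ΔU = 0, so Q = W = nRT ln(V₂/V₁).
Q = (1.83)(8.314)(396) ln(24.6/9.8) = 6025 × 0.9204 = 5545 J.

Q ≈ 5550 J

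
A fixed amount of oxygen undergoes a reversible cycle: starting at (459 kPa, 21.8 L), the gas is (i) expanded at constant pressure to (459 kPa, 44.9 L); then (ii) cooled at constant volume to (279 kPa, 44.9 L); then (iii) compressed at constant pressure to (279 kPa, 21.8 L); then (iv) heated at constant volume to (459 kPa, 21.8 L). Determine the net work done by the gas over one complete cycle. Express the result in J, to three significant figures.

W_net ≈ 4160 J

Constant-volume legs do no work.
W(i) = (459)(44.9 − 21.8) = 10603 J; W(iii) = (279)(21.8 − 44.9) = -6445 J.
W_net = 10603 − 6445 = 4158 J (the clockwise enclosed area).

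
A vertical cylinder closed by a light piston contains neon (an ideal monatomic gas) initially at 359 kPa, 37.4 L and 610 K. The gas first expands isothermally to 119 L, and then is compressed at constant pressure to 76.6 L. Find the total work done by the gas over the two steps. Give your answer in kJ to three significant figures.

W_total ≈ 10.8 kJ

Step 1 (isothermal): W = P₁V₁ ln(V₂/V₁) = (13427) ln(119/37.4) = 15541 J.
After step 1: P = 112.8 kPa, V = 119 L, T = 610 K.
Step 2 (isobaric): W = PΔV = (112.8 kPa)(76.6 − 119 L) = -4784 J.
W_total = 15541 − 4784 = 10757 J.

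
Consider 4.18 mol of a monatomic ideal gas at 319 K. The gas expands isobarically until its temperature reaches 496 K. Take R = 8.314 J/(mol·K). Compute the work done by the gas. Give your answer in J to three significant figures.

Isobaric: W = P ΔV = nR ΔT.
W = (4.18)(8.314)(496 − 319) = 6151 J.

W ≈ 6150 J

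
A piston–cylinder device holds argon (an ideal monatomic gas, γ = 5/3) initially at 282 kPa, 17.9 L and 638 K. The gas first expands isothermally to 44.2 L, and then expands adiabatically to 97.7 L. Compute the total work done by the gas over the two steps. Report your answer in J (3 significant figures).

Step 1 (isothermal): W = P₁V₁ ln(V₂/V₁) = (5048) ln(44.2/17.9) = 4563 J.
After step 1: P = 114.2 kPa, V = 44.2 L, T = 638 K.
Step 2 (adiabatic): W = (P₁V₁ − P₂V₂)/(γ−1) = (5048 − 2975)/0.667 = 3110 J.
W_total = 4563 + 3110 = 7672 J.

W_total ≈ 7670 J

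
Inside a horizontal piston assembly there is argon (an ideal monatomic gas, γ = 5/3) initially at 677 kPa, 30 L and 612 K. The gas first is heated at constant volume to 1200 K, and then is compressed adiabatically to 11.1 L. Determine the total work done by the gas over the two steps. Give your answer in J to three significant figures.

Step 1 (isochoric): W = 0 (constant volume).
After step 1: P = 1327 kPa (V unchanged).
Step 2 (adiabatic): W = (P₁V₁ − P₂V₂)/(γ−1) = (39824 − 77269)/0.667 = -56168 J.
W_total = 0 − 56168 = -56168 J.

W_total ≈ -56200 J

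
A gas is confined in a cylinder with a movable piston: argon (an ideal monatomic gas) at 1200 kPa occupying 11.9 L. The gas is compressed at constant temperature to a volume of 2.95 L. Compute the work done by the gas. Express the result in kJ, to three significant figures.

Isothermal: W = nRT ln(V₂/V₁) = P₁V₁ ln(V₂/V₁).
P₁V₁ = (1200 kPa)(11.9 L) = 14280 J.
W = 14280 × ln(2.95/11.9) = 14280 × -1.395
W_by_gas = -19917 J.

W ≈ -19.9 kJ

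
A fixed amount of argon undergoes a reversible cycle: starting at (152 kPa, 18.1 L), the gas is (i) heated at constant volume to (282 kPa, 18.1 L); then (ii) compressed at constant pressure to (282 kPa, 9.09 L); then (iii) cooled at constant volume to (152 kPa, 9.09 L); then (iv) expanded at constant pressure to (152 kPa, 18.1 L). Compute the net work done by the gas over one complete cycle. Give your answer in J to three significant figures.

Constant-volume legs do no work.
W(ii) = (282)(9.09 − 18.1) = -2541 J; W(iv) = (152)(18.1 − 9.09) = 1370 J.
W_net = -2541 + 1370 = -1171 J (the counter-clockwise enclosed area).

W_net ≈ -1170 J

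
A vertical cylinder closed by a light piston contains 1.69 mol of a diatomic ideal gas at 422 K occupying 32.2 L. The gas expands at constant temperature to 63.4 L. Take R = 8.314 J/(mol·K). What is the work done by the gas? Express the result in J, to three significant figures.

Isothermal: W = nRT ln(V₂/V₁).
W = (1.69)(8.314)(422) × ln(63.4/32.2)
  = 5929 × 0.6775
W_by_gas = 4017 J.

W ≈ 4020 J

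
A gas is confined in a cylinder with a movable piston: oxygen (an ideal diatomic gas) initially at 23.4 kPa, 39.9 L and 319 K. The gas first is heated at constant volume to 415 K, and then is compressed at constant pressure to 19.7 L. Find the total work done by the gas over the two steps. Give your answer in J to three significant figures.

Step 1 (isochoric): W = 0 (constant volume).
After step 1: P = 30.44 kPa (V unchanged).
Step 2 (isobaric): W = PΔV = (30.44 kPa)(19.7 − 39.9 L) = -614.9 J.
W_total = 0 − 614.9 = -614.9 J.

W_total ≈ -615 J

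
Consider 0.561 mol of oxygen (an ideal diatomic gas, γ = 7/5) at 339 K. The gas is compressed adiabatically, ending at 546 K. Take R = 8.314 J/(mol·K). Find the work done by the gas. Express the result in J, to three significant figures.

W ≈ -2410 J

Adiabatic ⇒ Q = 0, so W_by = −ΔU = nCᵥ(T₁ − T₂).
Cᵥ = 5R/2 = 20.79 J/(mol·K).
W = (0.561)(20.79)(339 − 546) = -2414 J.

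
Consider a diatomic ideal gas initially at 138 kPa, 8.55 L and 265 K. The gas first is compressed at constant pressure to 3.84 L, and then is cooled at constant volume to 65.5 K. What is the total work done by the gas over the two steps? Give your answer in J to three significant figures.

W_total ≈ -650 J

Step 1 (isobaric): W = PΔV = (138 kPa)(3.84 − 8.55 L) = -650 J.
Step 2 (isochoric): W = 0 (constant volume).
W_total = -650 + 0 = -650 J.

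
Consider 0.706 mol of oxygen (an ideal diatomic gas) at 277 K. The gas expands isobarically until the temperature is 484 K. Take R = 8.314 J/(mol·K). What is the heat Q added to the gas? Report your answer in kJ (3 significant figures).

Isobaric: W = nRΔT = (0.706)(8.314)(207) = 1215 J.
ΔU = nCᵥΔT with Cᵥ = 5R/2: ΔU = (0.706)(20.79)(207) = 3038 J.
Q = ΔU + W = 3038 + 1215 = 4253 J.

Q ≈ 4.25 kJ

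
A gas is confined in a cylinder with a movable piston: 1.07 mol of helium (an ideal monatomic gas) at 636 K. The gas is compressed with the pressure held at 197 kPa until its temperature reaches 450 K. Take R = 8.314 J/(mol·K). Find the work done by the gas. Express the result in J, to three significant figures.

Isobaric: W = P ΔV = nR ΔT.
W = (1.07)(8.314)(450 − 636) = -1655 J.

W ≈ -1650 J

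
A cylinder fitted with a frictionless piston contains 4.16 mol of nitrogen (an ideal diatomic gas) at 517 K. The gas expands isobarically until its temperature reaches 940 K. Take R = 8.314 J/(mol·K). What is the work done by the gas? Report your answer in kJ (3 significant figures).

Isobaric: W = P ΔV = nR ΔT.
W = (4.16)(8.314)(940 − 517) = 14630 J.

W ≈ 14.6 kJ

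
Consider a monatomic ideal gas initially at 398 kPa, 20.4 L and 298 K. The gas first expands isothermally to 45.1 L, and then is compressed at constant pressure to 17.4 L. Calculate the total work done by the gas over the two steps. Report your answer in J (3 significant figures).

W_total ≈ 1450 J

Step 1 (isothermal): W = P₁V₁ ln(V₂/V₁) = (8119) ln(45.1/20.4) = 6441 J.
After step 1: P = 180 kPa, V = 45.1 L, T = 298 K.
Step 2 (isobaric): W = PΔV = (180 kPa)(17.4 − 45.1 L) = -4987 J.
W_total = 6441 − 4987 = 1455 J.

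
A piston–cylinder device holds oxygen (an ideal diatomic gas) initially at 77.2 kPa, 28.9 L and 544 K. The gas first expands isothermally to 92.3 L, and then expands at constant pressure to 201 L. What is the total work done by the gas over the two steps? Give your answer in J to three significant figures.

W_total ≈ 5220 J

Step 1 (isothermal): W = P₁V₁ ln(V₂/V₁) = (2231) ln(92.3/28.9) = 2591 J.
After step 1: P = 24.17 kPa, V = 92.3 L, T = 544 K.
Step 2 (isobaric): W = PΔV = (24.17 kPa)(201 − 92.3 L) = 2628 J.
W_total = 2591 + 2628 = 5218 J.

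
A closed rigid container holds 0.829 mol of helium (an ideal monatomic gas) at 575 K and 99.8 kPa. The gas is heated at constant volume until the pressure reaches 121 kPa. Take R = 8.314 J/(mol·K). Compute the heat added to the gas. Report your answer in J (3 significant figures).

Constant volume ⇒ W = 0, so Q = ΔU = nCᵥΔT with Cᵥ = 3R/2 = 12.47 J/(mol·K).
At constant V, T₂/T₁ = P₂/P₁ ⇒ ΔT = T₁(P₂/P₁ − 1) = 575·(121/99.8 − 1) = 122.1 K.
ΔU = (0.829)(12.47)(122.1) = 1263 J.

Q ≈ 1260 J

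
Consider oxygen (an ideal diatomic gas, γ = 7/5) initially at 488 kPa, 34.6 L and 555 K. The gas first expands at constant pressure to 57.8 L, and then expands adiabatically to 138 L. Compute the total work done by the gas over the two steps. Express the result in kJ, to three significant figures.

Step 1 (isobaric): W = PΔV = (488 kPa)(57.8 − 34.6 L) = 11322 J.
After step 1: P = 488 kPa, V = 57.8 L, T = 927.1 K.
Step 2 (adiabatic): W = (P₁V₁ − P₂V₂)/(γ−1) = (28206 − 19914)/0.4 = 20730 J.
W_total = 11322 + 20730 = 32052 J.

W_total ≈ 32.1 kJ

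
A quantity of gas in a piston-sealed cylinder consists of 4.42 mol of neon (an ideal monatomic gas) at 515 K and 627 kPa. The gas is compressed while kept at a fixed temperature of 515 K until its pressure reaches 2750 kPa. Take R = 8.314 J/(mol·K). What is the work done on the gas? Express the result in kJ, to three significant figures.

Isothermal process: W = nRT ln(V₂/V₁) = nRT ln(P₁/P₂).
W = (4.42)(8.314)(515) × ln(627/2750)
  = 18925 × ln(0.228) = 18925 × -1.478
W_by_gas = -27979 J; work on gas = −W_by = 27979 J.

W ≈ 28.0 kJ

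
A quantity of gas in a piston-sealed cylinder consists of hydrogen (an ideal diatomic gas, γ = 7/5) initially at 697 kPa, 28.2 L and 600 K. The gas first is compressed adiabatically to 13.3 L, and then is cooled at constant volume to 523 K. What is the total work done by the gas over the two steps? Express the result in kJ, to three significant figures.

W_total ≈ -17.2 kJ

Step 1 (adiabatic): W = (P₁V₁ − P₂V₂)/(γ−1) = (19655 − 26549)/0.4 = -17233 J.
Step 2 (isochoric): W = 0 (constant volume).
W_total = -17233 + 0 = -17233 J.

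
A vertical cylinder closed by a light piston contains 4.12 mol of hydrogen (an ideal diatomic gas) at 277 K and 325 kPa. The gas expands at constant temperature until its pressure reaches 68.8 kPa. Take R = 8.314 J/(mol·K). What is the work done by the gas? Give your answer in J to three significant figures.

W ≈ 14700 J

Isothermal process: W = nRT ln(V₂/V₁) = nRT ln(P₁/P₂).
W = (4.12)(8.314)(277) × ln(325/68.8)
  = 9488 × ln(4.724) = 9488 × 1.553
W_by_gas = 14732 J.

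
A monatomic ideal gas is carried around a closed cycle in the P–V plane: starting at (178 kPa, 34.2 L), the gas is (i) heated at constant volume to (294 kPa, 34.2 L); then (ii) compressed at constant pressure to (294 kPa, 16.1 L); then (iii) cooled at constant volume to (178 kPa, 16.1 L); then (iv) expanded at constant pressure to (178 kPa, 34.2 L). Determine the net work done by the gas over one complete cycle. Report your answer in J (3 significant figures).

W_net ≈ -2100 J

Constant-volume legs do no work.
W(ii) = (294)(16.1 − 34.2) = -5321 J; W(iv) = (178)(34.2 − 16.1) = 3222 J.
W_net = -5321 + 3222 = -2100 J (the counter-clockwise enclosed area).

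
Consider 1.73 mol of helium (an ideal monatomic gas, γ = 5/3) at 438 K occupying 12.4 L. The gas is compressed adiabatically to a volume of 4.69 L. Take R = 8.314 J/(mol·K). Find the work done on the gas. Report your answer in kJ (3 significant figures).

Adiabatic: TV^(γ−1) = const with γ = 5/3.
T₂ = T₁ (V₁/V₂)^(γ−1) = 438 × (12.4/4.69)^0.667 = 438 × 1.912 = 837.5 K.
W_by = nCᵥ(T₁ − T₂) = (1.73)(12.47)(438 − 837.5) = -8619 J.
Work on gas = −W_by = 8619 J.

W ≈ 8.62 kJ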